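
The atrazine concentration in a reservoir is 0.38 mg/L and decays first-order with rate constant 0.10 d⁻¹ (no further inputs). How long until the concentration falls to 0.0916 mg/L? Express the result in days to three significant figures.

14.2 d

t = ln(C₀/C)/k = ln(0.38/0.0916)/0.10 = 1.423/0.10 = 14.23 d.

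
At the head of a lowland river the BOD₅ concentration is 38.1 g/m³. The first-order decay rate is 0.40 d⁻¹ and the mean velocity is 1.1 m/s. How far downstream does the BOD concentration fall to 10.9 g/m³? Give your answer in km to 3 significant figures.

297 km

From C = C₀·e^(−kt), t = ln(C₀/C)/k = ln(38.1/10.9)/0.40 = 1.251/0.40 = 3.129 d.
Distance = v·t = 1.1 m/s × 2.703e+05 s = 2.973e+05 m = 297.3 km.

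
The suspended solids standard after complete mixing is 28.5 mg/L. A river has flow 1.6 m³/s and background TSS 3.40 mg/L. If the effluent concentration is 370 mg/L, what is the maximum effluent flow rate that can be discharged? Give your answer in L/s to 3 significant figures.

Mass balance at complete mixing: C_std·(Q_w + Q_r) = Q_w·C_e + Q_r·C_b.
Rearranging, Q_w = Q_r·(C_std − C_b)/(C_e − C_std) = 1.6·(28.5 − 3.4) / (370 − 28.5) = 0.1176 m³/s.
= 117.6 L/s.

118 L/s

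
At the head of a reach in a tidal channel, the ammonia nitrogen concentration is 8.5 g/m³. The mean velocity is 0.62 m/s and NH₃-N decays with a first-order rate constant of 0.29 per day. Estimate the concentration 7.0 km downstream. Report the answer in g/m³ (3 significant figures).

8.18 g/m³

Travel time t = 7.0 km / 0.62 m/s = 7000/0.62 = 1.129e+04 s = 0.1307 d.
First-order decay: C = 8.5·exp(−0.29·0.1307) = 8.5·0.9628 = 8.184 g/m³.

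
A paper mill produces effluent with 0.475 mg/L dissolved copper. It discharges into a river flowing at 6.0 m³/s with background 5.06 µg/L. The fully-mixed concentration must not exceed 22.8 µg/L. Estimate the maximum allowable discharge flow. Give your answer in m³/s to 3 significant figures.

0.235 m³/s

5.06 µg/L = 0.00506 mg/L.
22.8 µg/L = 0.0228 mg/L.
Mass balance at complete mixing: C_std·(Q_w + Q_r) = Q_w·C_e + Q_r·C_b.
Rearranging, Q_w = Q_r·(C_std − C_b)/(C_e − C_std) = 6.0·(0.0228 − 0.00506) / (0.475 − 0.0228) = 0.2354 m³/s.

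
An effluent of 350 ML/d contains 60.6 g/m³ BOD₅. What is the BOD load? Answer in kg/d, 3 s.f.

21200 kg/d

350 ML/d = 4.051 m³/s.
Mass flux = Q·C = 4.051 m³/s × 60.6 g/m³ = 245.5 g/s.
= 245.5 g/s × 86.4 = 2.121e+04 kg/d.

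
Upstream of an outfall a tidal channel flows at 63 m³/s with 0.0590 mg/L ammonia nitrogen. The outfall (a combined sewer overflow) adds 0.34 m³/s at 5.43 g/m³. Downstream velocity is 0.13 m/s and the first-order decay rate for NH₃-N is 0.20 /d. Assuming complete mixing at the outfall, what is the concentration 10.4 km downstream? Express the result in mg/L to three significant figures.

0.0730 mg/L

After complete mixing, C₀ = (0.34·5.43 + 63·0.059) / 63.34 = 0.08783 mg/L.
Travel time t = 1.04e+04 m / 0.13 m/s = 8e+04 s = 0.9259 d.
C = 0.08783·exp(−0.20·0.9259) = 0.08783·0.831 = 0.07298 mg/L.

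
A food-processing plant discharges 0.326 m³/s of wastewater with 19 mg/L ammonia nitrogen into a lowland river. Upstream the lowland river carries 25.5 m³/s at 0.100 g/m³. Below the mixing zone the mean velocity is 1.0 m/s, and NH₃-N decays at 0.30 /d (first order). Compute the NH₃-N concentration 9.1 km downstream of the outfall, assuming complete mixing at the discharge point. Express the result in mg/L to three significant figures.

After complete mixing, C₀ = (0.326·19 + 25.5·0.1) / 25.83 = 0.3386 mg/L.
Travel time t = 9100 m / 1.0 m/s = 9100 s = 0.1053 d.
C = 0.3386·exp(−0.30·0.1053) = 0.3386·0.9689 = 0.328 mg/L.

0.328 mg/L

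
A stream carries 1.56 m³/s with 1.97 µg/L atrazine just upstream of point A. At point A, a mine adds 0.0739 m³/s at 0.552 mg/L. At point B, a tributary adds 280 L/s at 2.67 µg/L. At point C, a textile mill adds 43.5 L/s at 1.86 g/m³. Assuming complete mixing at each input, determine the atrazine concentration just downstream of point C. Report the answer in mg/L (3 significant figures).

1.97 µg/L = 0.00197 mg/L.
After input A: C = (1.56·0.00197 + 0.0739·0.552) / 1.634 = 0.02685 mg/L.
280 L/s = 0.28 m³/s.
2.67 µg/L = 0.00267 mg/L.
After input B: C = (1.634·0.02685 + 0.28·0.00267) / 1.914 = 0.02331 mg/L.
43.5 L/s = 0.0435 m³/s.
After input C: C = (1.914·0.02331 + 0.0435·1.86) / 1.957 = 0.06413 mg/L.

0.0641 mg/L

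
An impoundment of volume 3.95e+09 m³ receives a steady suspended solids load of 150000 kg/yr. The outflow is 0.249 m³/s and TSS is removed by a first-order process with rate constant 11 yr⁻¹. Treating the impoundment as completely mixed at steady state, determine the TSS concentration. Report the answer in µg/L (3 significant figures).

3.45 µg/L

Outflow Q = 0.249 m³/s × 3.156e+07 s/yr = 7.858e+06 m³/yr.
Steady-state CSTR mass balance: W = Q·C + k·V·C, so C = W/(Q + kV).
Q + kV = 7.858e+06 + 11·3.95e+09 = 4.346e+10 m³/yr.
C = 150000/4.346e+10 = 3.452e-06 kg/m³ = 0.003452 mg/L = 3.452 µg/L.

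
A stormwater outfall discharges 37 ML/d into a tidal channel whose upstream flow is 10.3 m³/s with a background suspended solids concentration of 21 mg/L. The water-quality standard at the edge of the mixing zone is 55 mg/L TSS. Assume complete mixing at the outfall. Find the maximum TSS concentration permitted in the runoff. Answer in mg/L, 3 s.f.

873 mg/L

37 ML/d = 0.4282 m³/s.
Mass balance: 55·10.73 = 0.4282·Cₑ + 10.3·21.
Cₑ = (590.1 − 216.3) / 0.4282 = 872.8 mg/L.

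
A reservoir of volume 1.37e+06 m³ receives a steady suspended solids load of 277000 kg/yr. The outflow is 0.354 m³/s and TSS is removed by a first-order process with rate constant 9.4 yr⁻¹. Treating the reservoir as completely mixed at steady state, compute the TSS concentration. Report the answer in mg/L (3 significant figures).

11.5 mg/L

Outflow Q = 0.354 m³/s × 3.156e+07 s/yr = 1.117e+07 m³/yr.
Steady-state CSTR mass balance: W = Q·C + k·V·C, so C = W/(Q + kV).
Q + kV = 1.117e+07 + 9.4·1.37e+06 = 2.405e+07 m³/yr.
C = 277000/2.405e+07 = 0.01152 kg/m³ = 11.52 mg/L.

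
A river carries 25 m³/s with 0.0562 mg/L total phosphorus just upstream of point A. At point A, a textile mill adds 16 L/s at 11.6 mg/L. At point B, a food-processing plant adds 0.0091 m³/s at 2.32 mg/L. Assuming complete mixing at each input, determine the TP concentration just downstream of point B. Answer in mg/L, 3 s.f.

16 L/s = 0.016 m³/s.
After input A: C = (25·0.0562 + 0.016·11.6) / 25.02 = 0.06358 mg/L.
After input B: C = (25.02·0.06358 + 0.0091·2.32) / 25.03 = 0.0644 mg/L.

0.0644 mg/L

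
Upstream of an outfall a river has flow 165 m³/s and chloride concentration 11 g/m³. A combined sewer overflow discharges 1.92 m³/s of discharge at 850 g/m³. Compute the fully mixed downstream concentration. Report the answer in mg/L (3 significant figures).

Conservation of mass across the mixing zone: C = (1.92·850 + 165·11) / (1.92 + 165) = 3447/166.9 = 20.65 mg/L.

20.7 mg/L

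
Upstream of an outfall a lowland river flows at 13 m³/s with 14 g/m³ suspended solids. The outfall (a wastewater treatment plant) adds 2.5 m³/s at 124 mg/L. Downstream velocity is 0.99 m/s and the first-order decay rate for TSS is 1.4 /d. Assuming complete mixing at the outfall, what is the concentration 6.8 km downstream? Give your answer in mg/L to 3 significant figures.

28.4 mg/L

After complete mixing, C₀ = (2.5·124 + 13·14) / 15.5 = 31.74 mg/L.
Travel time t = 6800 m / 0.99 m/s = 6869 s = 0.0795 d.
C = 31.74·exp(−1.4·0.0795) = 31.74·0.8947 = 28.4 mg/L.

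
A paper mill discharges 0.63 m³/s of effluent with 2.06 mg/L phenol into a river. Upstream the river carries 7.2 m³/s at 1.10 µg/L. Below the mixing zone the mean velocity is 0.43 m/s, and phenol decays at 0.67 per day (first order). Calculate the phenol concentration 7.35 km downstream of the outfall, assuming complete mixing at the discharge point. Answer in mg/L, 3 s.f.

0.146 mg/L

1.10 µg/L = 0.0011 mg/L.
After complete mixing, C₀ = (0.63·2.06 + 7.2·0.0011) / 7.83 = 0.1668 mg/L.
Travel time t = 7350 m / 0.43 m/s = 1.709e+04 s = 0.1978 d.
C = 0.1668·exp(−0.67·0.1978) = 0.1668·0.8759 = 0.1461 mg/L.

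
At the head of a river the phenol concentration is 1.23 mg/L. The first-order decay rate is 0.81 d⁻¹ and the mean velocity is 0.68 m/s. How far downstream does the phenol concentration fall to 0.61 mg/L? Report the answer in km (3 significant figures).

From C = C₀·e^(−kt), t = ln(C₀/C)/k = ln(1.23/0.61)/0.81 = 0.7013/0.81 = 0.8658 d.
Distance = v·t = 0.68 m/s × 7.481e+04 s = 5.087e+04 m = 50.87 km.

50.9 km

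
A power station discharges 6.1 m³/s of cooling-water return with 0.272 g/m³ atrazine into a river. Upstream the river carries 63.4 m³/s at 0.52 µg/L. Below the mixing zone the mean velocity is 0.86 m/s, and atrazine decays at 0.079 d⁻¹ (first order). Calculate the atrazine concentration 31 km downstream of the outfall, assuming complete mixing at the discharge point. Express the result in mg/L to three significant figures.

0.0236 mg/L

0.52 µg/L = 0.00052 mg/L.
After complete mixing, C₀ = (6.1·0.272 + 63.4·0.00052) / 69.5 = 0.02435 mg/L.
Travel time t = 3.1e+04 m / 0.86 m/s = 3.605e+04 s = 0.4172 d.
C = 0.02435·exp(−0.079·0.4172) = 0.02435·0.9676 = 0.02356 mg/L.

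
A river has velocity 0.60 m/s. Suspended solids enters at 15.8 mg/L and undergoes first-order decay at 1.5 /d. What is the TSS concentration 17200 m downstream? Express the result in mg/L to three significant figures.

9.61 mg/L

Travel time t = 17200 m / 0.60 m/s = 1.72e+04/0.60 = 2.867e+04 s = 0.3318 d.
First-order decay: C = 15.8·exp(−1.5·0.3318) = 15.8·0.6079 = 9.605 mg/L.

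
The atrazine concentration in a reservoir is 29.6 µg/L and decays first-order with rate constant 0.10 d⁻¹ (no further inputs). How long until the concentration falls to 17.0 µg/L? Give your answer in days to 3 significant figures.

t = ln(C₀/C)/k = ln(29.6/17.0)/0.10 = 0.5546/0.10 = 5.546 d.

5.55 d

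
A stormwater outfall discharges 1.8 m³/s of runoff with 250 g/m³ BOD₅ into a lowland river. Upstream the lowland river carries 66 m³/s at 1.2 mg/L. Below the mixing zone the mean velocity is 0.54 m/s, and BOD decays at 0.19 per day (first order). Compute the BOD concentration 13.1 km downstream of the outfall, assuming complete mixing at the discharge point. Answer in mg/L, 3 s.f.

After complete mixing, C₀ = (1.8·250 + 66·1.2) / 67.8 = 7.805 mg/L.
Travel time t = 1.31e+04 m / 0.54 m/s = 2.426e+04 s = 0.2808 d.
C = 7.805·exp(−0.19·0.2808) = 7.805·0.9481 = 7.4 mg/L.

7.40 mg/L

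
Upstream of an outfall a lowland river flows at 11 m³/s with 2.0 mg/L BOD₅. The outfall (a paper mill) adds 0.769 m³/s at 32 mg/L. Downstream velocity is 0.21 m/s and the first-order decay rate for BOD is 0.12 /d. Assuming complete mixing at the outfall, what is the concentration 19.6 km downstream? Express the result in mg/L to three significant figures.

After complete mixing, C₀ = (0.769·32 + 11·2) / 11.77 = 3.96 mg/L.
Travel time t = 1.96e+04 m / 0.21 m/s = 9.333e+04 s = 1.08 d.
C = 3.96·exp(−0.12·1.08) = 3.96·0.8784 = 3.479 mg/L.

3.48 mg/L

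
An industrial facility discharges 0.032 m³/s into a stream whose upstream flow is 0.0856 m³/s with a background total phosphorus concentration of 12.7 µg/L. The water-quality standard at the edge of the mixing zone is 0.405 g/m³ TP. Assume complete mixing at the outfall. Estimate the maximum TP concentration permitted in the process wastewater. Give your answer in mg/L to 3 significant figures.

12.7 µg/L = 0.0127 mg/L.
Mass balance: 0.405·0.1176 = 0.032·Cₑ + 0.0856·0.0127.
Cₑ = (0.04763 − 0.001087) / 0.032 = 1.454 mg/L.

1.45 mg/L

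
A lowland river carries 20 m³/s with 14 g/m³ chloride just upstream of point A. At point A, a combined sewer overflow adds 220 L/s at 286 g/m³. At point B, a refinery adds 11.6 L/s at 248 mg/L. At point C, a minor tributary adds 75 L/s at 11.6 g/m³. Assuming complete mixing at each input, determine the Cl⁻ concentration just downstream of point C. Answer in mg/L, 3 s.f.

220 L/s = 0.22 m³/s.
After input A: C = (20·14 + 0.22·286) / 20.22 = 16.96 mg/L.
11.6 L/s = 0.0116 m³/s.
After input B: C = (20.22·16.96 + 0.0116·248) / 20.23 = 17.09 mg/L.
75 L/s = 0.075 m³/s.
After input C: C = (20.23·17.09 + 0.075·11.6) / 20.31 = 17.07 mg/L.

17.1 mg/L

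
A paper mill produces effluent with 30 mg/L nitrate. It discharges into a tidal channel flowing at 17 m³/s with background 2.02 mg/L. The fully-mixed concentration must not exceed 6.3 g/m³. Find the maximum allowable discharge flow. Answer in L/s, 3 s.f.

Mass balance at complete mixing: C_std·(Q_w + Q_r) = Q_w·C_e + Q_r·C_b.
Rearranging, Q_w = Q_r·(C_std − C_b)/(C_e − C_std) = 17·(6.3 − 2.02) / (30 − 6.3) = 3.07 m³/s.
= 3070 L/s.

3070 L/s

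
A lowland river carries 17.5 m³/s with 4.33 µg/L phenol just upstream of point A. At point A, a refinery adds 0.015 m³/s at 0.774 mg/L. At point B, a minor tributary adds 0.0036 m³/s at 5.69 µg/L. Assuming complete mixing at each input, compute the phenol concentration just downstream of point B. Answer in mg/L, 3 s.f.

0.00499 mg/L

4.33 µg/L = 0.00433 mg/L.
After input A: C = (17.5·0.00433 + 0.015·0.774) / 17.52 = 0.004989 mg/L.
5.69 µg/L = 0.00569 mg/L.
After input B: C = (17.52·0.004989 + 0.0036·0.00569) / 17.52 = 0.004989 mg/L.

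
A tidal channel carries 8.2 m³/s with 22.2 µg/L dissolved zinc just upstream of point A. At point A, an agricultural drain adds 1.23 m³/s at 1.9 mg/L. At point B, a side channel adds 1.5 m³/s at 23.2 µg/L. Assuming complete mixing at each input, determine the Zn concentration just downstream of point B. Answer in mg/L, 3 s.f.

0.234 mg/L

22.2 µg/L = 0.0222 mg/L.
After input A: C = (8.2·0.0222 + 1.23·1.9) / 9.43 = 0.2671 mg/L.
23.2 µg/L = 0.0232 mg/L.
After input B: C = (9.43·0.2671 + 1.5·0.0232) / 10.93 = 0.2337 mg/L.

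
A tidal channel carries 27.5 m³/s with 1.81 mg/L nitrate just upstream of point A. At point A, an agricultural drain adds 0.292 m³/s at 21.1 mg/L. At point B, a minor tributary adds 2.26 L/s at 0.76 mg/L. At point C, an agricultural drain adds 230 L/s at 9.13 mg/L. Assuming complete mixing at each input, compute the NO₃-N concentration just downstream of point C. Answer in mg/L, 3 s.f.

2.07 mg/L

After input A: C = (27.5·1.81 + 0.292·21.1) / 27.79 = 2.013 mg/L.
2.26 L/s = 0.00226 m³/s.
After input B: C = (27.79·2.013 + 0.00226·0.76) / 27.79 = 2.013 mg/L.
230 L/s = 0.23 m³/s.
After input C: C = (27.79·2.013 + 0.23·9.13) / 28.02 = 2.071 mg/L.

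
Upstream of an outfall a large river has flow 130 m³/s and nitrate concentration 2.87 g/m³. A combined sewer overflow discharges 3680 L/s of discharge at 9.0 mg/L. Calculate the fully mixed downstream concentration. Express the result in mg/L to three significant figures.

3680 L/s = 3.68 m³/s.
Conservation of mass across the mixing zone: C = (3.68·9 + 130·2.87) / (3.68 + 130) = 406.2/133.7 = 3.039 mg/L.

3.04 mg/L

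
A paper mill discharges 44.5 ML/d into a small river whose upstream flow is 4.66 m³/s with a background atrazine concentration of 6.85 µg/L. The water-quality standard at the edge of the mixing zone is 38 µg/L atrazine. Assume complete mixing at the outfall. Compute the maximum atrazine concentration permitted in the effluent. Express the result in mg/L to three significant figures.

44.5 ML/d = 0.515 m³/s.
6.85 µg/L = 0.00685 mg/L.
38 µg/L = 0.038 mg/L.
Mass balance: 0.038·5.175 = 0.515·Cₑ + 4.66·0.00685.
Cₑ = (0.1967 − 0.03192) / 0.515 = 0.3198 mg/L.

0.320 mg/L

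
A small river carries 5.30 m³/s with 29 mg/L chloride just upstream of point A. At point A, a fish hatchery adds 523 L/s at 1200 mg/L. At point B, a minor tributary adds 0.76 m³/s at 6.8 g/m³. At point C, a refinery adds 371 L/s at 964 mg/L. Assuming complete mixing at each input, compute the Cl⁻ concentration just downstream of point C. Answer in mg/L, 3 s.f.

165 mg/L

523 L/s = 0.523 m³/s.
After input A: C = (5.3·29 + 0.523·1200) / 5.823 = 134.2 mg/L.
After input B: C = (5.823·134.2 + 0.76·6.8) / 6.583 = 119.5 mg/L.
371 L/s = 0.371 m³/s.
After input C: C = (6.583·119.5 + 0.371·964) / 6.954 = 164.5 mg/L.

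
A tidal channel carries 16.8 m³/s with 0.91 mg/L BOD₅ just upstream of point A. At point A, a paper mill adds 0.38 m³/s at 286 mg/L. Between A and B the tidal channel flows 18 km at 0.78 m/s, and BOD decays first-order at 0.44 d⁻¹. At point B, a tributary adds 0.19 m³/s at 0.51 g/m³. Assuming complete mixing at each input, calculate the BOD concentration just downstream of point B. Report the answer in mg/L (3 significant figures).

6.35 mg/L

After input A: C = (16.8·0.91 + 0.38·286) / 17.18 = 7.216 mg/L.
Over the 18 km reach to input B (t = 2.308e+04 s = 0.2671 d), decay gives C = 7.216·exp(−0.44·0.2671) = 6.416 mg/L.
After input B: C = (17.18·6.416 + 0.19·0.51) / 17.37 = 6.351 mg/L.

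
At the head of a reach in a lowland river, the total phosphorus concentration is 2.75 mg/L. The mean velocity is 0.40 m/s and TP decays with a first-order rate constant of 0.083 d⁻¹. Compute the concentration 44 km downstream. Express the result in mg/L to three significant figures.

2.47 mg/L

Travel time t = 44 km / 0.40 m/s = 4.4e+04/0.40 = 1.1e+05 s = 1.273 d.
First-order decay: C = 2.75·exp(−0.083·1.273) = 2.75·0.8997 = 2.474 mg/L.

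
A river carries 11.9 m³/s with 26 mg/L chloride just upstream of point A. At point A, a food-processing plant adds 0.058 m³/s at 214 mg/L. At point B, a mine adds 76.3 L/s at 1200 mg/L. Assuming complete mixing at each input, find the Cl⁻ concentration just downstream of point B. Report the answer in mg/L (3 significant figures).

After input A: C = (11.9·26 + 0.058·214) / 11.96 = 26.91 mg/L.
76.3 L/s = 0.0763 m³/s.
After input B: C = (11.96·26.91 + 0.0763·1200) / 12.03 = 34.35 mg/L.

34.3 mg/L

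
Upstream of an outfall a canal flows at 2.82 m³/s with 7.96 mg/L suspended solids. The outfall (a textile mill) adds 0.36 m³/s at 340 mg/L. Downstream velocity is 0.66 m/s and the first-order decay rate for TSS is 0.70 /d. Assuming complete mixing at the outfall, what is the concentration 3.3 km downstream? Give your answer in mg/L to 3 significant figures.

43.7 mg/L

After complete mixing, C₀ = (0.36·340 + 2.82·7.96) / 3.18 = 45.55 mg/L.
Travel time t = 3300 m / 0.66 m/s = 5000 s = 0.05787 d.
C = 45.55·exp(−0.70·0.05787) = 45.55·0.9603 = 43.74 mg/L.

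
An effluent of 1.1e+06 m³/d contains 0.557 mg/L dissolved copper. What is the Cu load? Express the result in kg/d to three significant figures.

613 kg/d

1.1e+06 m³/d = 12.73 m³/s.
Mass flux = Q·C = 12.73 m³/s × 0.557 g/m³ = 7.091 g/s.
= 7.091 g/s × 86.4 = 612.7 kg/d.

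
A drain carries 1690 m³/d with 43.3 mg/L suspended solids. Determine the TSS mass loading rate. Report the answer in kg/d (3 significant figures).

73.2 kg/d

1690 m³/d = 0.01956 m³/s.
Mass flux = Q·C = 0.01956 m³/s × 43.3 g/m³ = 0.847 g/s.
= 0.847 g/s × 86.4 = 73.18 kg/d.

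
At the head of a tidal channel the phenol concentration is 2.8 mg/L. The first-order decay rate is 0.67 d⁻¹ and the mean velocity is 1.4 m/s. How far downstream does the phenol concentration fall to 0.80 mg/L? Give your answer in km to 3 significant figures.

From C = C₀·e^(−kt), t = ln(C₀/C)/k = ln(2.8/0.80)/0.67 = 1.253/0.67 = 1.87 d.
Distance = v·t = 1.4 m/s × 1.616e+05 s = 2.262e+05 m = 226.2 km.

226 km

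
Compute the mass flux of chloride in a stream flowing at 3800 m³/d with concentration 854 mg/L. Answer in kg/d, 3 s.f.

3250 kg/d

3800 m³/d = 0.04398 m³/s.
Mass flux = Q·C = 0.04398 m³/s × 854 g/m³ = 37.56 g/s.
= 37.56 g/s × 86.4 = 3245 kg/d.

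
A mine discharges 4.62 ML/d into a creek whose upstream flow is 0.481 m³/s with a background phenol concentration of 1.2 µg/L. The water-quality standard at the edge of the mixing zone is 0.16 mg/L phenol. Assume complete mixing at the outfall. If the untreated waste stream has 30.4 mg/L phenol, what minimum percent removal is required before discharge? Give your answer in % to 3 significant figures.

94.8 %

4.62 ML/d = 0.05347 m³/s.
1.2 µg/L = 0.0012 mg/L.
Mass balance: 0.16·0.5345 = 0.05347·Cₑ + 0.481·0.0012.
Cₑ = (0.08552 − 0.0005772) / 0.05347 = 1.588 mg/L.
Required removal = 1 − 1.588/30.4 = 94.77 %.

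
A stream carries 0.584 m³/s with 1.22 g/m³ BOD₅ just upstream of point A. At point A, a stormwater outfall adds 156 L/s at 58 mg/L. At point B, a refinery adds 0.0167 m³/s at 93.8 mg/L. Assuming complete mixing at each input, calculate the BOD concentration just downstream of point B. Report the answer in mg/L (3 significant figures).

15.0 mg/L

156 L/s = 0.156 m³/s.
After input A: C = (0.584·1.22 + 0.156·58) / 0.74 = 13.19 mg/L.
After input B: C = (0.74·13.19 + 0.0167·93.8) / 0.7567 = 14.97 mg/L.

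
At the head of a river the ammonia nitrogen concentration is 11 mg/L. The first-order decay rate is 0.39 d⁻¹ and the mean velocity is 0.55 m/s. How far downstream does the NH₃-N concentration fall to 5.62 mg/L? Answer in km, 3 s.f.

From C = C₀·e^(−kt), t = ln(C₀/C)/k = ln(11/5.62)/0.39 = 0.6716/0.39 = 1.722 d.
Distance = v·t = 0.55 m/s × 1.488e+05 s = 8.183e+04 m = 81.83 km.

81.8 km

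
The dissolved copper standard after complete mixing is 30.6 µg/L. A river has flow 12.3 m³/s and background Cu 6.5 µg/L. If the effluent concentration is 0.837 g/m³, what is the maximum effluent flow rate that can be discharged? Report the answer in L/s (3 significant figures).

6.5 µg/L = 0.0065 mg/L.
30.6 µg/L = 0.0306 mg/L.
Mass balance at complete mixing: C_std·(Q_w + Q_r) = Q_w·C_e + Q_r·C_b.
Rearranging, Q_w = Q_r·(C_std − C_b)/(C_e − C_std) = 12.3·(0.0306 − 0.0065) / (0.837 − 0.0306) = 0.3676 m³/s.
= 367.6 L/s.

368 L/s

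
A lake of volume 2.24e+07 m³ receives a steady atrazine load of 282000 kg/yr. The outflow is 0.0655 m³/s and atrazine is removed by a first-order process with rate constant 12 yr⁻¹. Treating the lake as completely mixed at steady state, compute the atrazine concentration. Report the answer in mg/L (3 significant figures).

1.04 mg/L

Outflow Q = 0.0655 m³/s × 3.156e+07 s/yr = 2.067e+06 m³/yr.
Steady-state CSTR mass balance: W = Q·C + k·V·C, so C = W/(Q + kV).
Q + kV = 2.067e+06 + 12·2.24e+07 = 2.709e+08 m³/yr.
C = 282000/2.709e+08 = 0.001041 kg/m³ = 1.041 mg/L.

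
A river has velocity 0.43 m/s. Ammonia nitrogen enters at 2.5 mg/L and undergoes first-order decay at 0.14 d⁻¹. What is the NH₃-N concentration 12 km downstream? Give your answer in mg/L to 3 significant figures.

2.39 mg/L

Travel time t = 12 km / 0.43 m/s = 1.2e+04/0.43 = 2.791e+04 s = 0.323 d.
First-order decay: C = 2.5·exp(−0.14·0.323) = 2.5·0.9558 = 2.389 mg/L.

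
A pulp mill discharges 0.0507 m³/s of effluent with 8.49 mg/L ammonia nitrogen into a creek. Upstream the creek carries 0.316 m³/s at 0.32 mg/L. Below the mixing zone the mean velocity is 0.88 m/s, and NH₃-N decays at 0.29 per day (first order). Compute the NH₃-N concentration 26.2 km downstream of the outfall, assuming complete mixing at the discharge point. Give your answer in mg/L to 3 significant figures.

1.31 mg/L

After complete mixing, C₀ = (0.0507·8.49 + 0.316·0.32) / 0.3667 = 1.45 mg/L.
Travel time t = 2.62e+04 m / 0.88 m/s = 2.977e+04 s = 0.3446 d.
C = 1.45·exp(−0.29·0.3446) = 1.45·0.9049 = 1.312 mg/L.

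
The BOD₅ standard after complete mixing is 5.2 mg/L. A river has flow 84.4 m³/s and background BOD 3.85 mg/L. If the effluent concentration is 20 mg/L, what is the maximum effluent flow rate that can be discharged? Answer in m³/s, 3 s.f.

Mass balance at complete mixing: C_std·(Q_w + Q_r) = Q_w·C_e + Q_r·C_b.
Rearranging, Q_w = Q_r·(C_std − C_b)/(C_e − C_std) = 84.4·(5.2 − 3.85) / (20 − 5.2) = 7.699 m³/s.

7.70 m³/s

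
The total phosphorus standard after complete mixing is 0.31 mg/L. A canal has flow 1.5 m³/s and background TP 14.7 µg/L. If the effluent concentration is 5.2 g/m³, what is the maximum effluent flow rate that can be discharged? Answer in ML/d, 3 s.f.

14.7 µg/L = 0.0147 mg/L.
Mass balance at complete mixing: C_std·(Q_w + Q_r) = Q_w·C_e + Q_r·C_b.
Rearranging, Q_w = Q_r·(C_std − C_b)/(C_e − C_std) = 1.5·(0.31 − 0.0147) / (5.2 − 0.31) = 0.09058 m³/s.
= 7.826 ML/d.

7.83 ML/d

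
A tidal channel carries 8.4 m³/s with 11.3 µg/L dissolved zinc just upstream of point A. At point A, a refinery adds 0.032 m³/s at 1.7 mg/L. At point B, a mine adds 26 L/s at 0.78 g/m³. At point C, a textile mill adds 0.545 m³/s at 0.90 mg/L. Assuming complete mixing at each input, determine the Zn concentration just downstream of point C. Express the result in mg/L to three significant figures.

11.3 µg/L = 0.0113 mg/L.
After input A: C = (8.4·0.0113 + 0.032·1.7) / 8.432 = 0.01771 mg/L.
26 L/s = 0.026 m³/s.
After input B: C = (8.432·0.01771 + 0.026·0.78) / 8.458 = 0.02005 mg/L.
After input C: C = (8.458·0.02005 + 0.545·0.9) / 9.003 = 0.07332 mg/L.

0.0733 mg/L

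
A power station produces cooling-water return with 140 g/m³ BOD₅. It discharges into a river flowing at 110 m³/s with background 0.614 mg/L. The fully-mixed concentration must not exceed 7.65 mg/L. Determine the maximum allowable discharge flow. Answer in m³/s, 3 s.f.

5.85 m³/s

Mass balance at complete mixing: C_std·(Q_w + Q_r) = Q_w·C_e + Q_r·C_b.
Rearranging, Q_w = Q_r·(C_std − C_b)/(C_e − C_std) = 110·(7.65 − 0.614) / (140 − 7.65) = 5.848 m³/s.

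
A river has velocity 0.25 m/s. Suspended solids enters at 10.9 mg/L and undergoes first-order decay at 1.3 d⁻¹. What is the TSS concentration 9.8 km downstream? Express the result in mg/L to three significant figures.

Travel time t = 9.8 km / 0.25 m/s = 9800/0.25 = 3.92e+04 s = 0.4537 d.
First-order decay: C = 10.9·exp(−1.3·0.4537) = 10.9·0.5544 = 6.043 mg/L.

6.04 mg/L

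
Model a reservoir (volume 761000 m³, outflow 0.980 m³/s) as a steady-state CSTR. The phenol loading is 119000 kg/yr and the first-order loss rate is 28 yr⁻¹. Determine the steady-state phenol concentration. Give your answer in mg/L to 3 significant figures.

2.28 mg/L

Outflow Q = 0.980 m³/s × 3.156e+07 s/yr = 3.093e+07 m³/yr.
Steady-state CSTR mass balance: W = Q·C + k·V·C, so C = W/(Q + kV).
Q + kV = 3.093e+07 + 28·761000 = 5.223e+07 m³/yr.
C = 119000/5.223e+07 = 0.002278 kg/m³ = 2.278 mg/L.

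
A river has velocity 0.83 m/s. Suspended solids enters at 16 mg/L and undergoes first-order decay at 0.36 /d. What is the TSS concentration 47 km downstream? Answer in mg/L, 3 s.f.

Travel time t = 47 km / 0.83 m/s = 4.7e+04/0.83 = 5.663e+04 s = 0.6554 d.
First-order decay: C = 16·exp(−0.36·0.6554) = 16·0.7898 = 12.64 mg/L.

12.6 mg/L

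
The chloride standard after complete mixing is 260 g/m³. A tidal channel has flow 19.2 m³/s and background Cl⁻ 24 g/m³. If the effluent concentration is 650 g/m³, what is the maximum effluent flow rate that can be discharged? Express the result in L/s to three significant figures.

11600 L/s

Mass balance at complete mixing: C_std·(Q_w + Q_r) = Q_w·C_e + Q_r·C_b.
Rearranging, Q_w = Q_r·(C_std − C_b)/(C_e − C_std) = 19.2·(260 − 24) / (650 − 260) = 11.62 m³/s.
= 1.162e+04 L/s.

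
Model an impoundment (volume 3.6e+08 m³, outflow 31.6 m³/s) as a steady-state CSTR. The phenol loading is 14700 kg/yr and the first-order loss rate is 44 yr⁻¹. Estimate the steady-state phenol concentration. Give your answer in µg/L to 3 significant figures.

Outflow Q = 31.6 m³/s × 3.156e+07 s/yr = 9.972e+08 m³/yr.
Steady-state CSTR mass balance: W = Q·C + k·V·C, so C = W/(Q + kV).
Q + kV = 9.972e+08 + 44·3.6e+08 = 1.684e+10 m³/yr.
C = 14700/1.684e+10 = 8.731e-07 kg/m³ = 0.0008731 mg/L = 0.8731 µg/L.

0.873 µg/L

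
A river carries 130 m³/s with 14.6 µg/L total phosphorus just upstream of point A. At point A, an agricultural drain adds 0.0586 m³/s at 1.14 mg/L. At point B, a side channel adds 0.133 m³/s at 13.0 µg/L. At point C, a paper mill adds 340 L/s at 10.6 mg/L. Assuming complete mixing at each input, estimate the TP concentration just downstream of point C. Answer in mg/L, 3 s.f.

0.0427 mg/L

14.6 µg/L = 0.0146 mg/L.
After input A: C = (130·0.0146 + 0.0586·1.14) / 130.1 = 0.01511 mg/L.
13.0 µg/L = 0.013 mg/L.
After input B: C = (130.1·0.01511 + 0.133·0.013) / 130.2 = 0.0151 mg/L.
340 L/s = 0.34 m³/s.
After input C: C = (130.2·0.0151 + 0.34·10.6) / 130.5 = 0.04268 mg/L.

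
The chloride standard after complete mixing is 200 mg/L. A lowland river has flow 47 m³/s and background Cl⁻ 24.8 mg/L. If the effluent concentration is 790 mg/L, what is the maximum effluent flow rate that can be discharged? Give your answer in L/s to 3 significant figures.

14000 L/s

Mass balance at complete mixing: C_std·(Q_w + Q_r) = Q_w·C_e + Q_r·C_b.
Rearranging, Q_w = Q_r·(C_std − C_b)/(C_e − C_std) = 47·(200 − 24.8) / (790 − 200) = 13.96 m³/s.
= 1.396e+04 L/s.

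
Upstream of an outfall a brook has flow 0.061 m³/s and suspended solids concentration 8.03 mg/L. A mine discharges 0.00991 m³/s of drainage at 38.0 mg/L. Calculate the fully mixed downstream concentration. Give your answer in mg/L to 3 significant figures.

Conservation of mass across the mixing zone: C = (0.00991·38 + 0.061·8.03) / (0.00991 + 0.061) = 0.8664/0.07091 = 12.22 mg/L.

12.2 mg/L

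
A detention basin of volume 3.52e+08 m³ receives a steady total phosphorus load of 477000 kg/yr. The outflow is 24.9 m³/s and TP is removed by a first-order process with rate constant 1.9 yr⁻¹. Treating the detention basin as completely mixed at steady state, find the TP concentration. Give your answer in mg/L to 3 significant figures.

0.328 mg/L

Outflow Q = 24.9 m³/s × 3.156e+07 s/yr = 7.858e+08 m³/yr.
Steady-state CSTR mass balance: W = Q·C + k·V·C, so C = W/(Q + kV).
Q + kV = 7.858e+08 + 1.9·3.52e+08 = 1.455e+09 m³/yr.
C = 477000/1.455e+09 = 0.0003279 kg/m³ = 0.3279 mg/L.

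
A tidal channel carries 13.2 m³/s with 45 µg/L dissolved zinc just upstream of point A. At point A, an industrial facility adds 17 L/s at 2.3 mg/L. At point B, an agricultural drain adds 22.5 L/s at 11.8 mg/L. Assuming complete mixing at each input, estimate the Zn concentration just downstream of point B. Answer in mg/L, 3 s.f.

45 µg/L = 0.045 mg/L.
17 L/s = 0.017 m³/s.
After input A: C = (13.2·0.045 + 0.017·2.3) / 13.22 = 0.0479 mg/L.
22.5 L/s = 0.0225 m³/s.
After input B: C = (13.22·0.0479 + 0.0225·11.8) / 13.24 = 0.06787 mg/L.

0.0679 mg/L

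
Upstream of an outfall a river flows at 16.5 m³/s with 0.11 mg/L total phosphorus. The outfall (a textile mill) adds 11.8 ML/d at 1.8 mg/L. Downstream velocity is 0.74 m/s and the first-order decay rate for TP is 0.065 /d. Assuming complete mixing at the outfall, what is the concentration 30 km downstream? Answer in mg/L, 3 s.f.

0.120 mg/L

11.8 ML/d = 0.1366 m³/s.
After complete mixing, C₀ = (0.1366·1.8 + 16.5·0.11) / 16.64 = 0.1239 mg/L.
Travel time t = 3e+04 m / 0.74 m/s = 4.054e+04 s = 0.4692 d.
C = 0.1239·exp(−0.065·0.4692) = 0.1239·0.97 = 0.1202 mg/L.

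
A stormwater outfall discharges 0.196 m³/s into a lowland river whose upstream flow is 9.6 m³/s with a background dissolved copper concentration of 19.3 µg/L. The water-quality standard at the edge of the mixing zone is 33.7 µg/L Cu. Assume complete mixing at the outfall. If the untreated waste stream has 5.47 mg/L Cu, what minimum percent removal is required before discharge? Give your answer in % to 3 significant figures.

19.3 µg/L = 0.0193 mg/L.
33.7 µg/L = 0.0337 mg/L.
Mass balance: 0.0337·9.796 = 0.196·Cₑ + 9.6·0.0193.
Cₑ = (0.3301 − 0.1853) / 0.196 = 0.739 mg/L.
Required removal = 1 − 0.739/5.47 = 86.49 %.

86.5 %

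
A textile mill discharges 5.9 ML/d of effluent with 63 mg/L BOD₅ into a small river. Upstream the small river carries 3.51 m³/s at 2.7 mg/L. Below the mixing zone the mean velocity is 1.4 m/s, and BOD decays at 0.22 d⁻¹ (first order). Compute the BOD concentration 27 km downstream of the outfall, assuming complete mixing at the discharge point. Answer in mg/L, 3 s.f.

5.9 ML/d = 0.06829 m³/s.
After complete mixing, C₀ = (0.06829·63 + 3.51·2.7) / 3.578 = 3.851 mg/L.
Travel time t = 2.7e+04 m / 1.4 m/s = 1.929e+04 s = 0.2232 d.
C = 3.851·exp(−0.22·0.2232) = 3.851·0.9521 = 3.666 mg/L.

3.67 mg/L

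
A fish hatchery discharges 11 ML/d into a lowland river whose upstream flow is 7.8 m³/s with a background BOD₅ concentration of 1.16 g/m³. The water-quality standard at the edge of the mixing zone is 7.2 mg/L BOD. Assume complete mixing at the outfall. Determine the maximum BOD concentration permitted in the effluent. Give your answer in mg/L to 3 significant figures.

377 mg/L

11 ML/d = 0.1273 m³/s.
Mass balance: 7.2·7.927 = 0.1273·Cₑ + 7.8·1.16.
Cₑ = (57.08 − 9.048) / 0.1273 = 377.2 mg/L.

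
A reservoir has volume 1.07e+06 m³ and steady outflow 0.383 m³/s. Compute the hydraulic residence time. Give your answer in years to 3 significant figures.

0.0885 yr

Q = 0.383 m³/s × 3.156e+07 s/yr = 1.209e+07 m³/yr.
Hydraulic residence time τ = V/Q = 1.07e+06/1.209e+07 = 0.08853 yr.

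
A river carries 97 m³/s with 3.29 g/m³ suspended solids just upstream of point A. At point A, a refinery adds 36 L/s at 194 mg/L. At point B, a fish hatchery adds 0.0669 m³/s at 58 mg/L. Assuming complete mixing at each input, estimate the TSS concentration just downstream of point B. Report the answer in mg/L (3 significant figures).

3.40 mg/L

36 L/s = 0.036 m³/s.
After input A: C = (97·3.29 + 0.036·194) / 97.04 = 3.361 mg/L.
After input B: C = (97.04·3.361 + 0.0669·58) / 97.1 = 3.398 mg/L.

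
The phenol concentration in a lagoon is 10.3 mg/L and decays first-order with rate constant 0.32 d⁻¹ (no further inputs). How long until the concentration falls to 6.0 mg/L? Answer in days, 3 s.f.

t = ln(C₀/C)/k = ln(10.3/6.0)/0.32 = 0.5404/0.32 = 1.689 d.

1.69 d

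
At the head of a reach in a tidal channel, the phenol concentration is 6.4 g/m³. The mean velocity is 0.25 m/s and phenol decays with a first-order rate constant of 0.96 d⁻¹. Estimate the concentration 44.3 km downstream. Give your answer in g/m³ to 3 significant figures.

Travel time t = 44.3 km / 0.25 m/s = 4.43e+04/0.25 = 1.772e+05 s = 2.051 d.
First-order decay: C = 6.4·exp(−0.96·2.051) = 6.4·0.1396 = 0.8935 g/m³.

0.894 g/m³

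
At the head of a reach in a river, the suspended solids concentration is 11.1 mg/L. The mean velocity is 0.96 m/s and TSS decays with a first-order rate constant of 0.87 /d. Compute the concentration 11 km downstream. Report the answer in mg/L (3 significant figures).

9.89 mg/L

Travel time t = 11 km / 0.96 m/s = 1.1e+04/0.96 = 1.146e+04 s = 0.1326 d.
First-order decay: C = 11.1·exp(−0.87·0.1326) = 11.1·0.891 = 9.89 mg/L.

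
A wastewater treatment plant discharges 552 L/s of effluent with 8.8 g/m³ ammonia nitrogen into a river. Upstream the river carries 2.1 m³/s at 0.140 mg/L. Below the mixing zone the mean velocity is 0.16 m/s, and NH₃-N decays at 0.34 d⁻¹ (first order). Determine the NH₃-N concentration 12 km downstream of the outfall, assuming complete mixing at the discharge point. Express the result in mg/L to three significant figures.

552 L/s = 0.552 m³/s.
After complete mixing, C₀ = (0.552·8.8 + 2.1·0.14) / 2.652 = 1.943 mg/L.
Travel time t = 1.2e+04 m / 0.16 m/s = 7.5e+04 s = 0.8681 d.
C = 1.943·exp(−0.34·0.8681) = 1.943·0.7444 = 1.446 mg/L.

1.45 mg/L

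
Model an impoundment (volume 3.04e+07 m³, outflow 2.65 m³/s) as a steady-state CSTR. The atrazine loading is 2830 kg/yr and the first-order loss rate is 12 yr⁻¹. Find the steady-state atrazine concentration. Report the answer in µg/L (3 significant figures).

6.31 µg/L

Outflow Q = 2.65 m³/s × 3.156e+07 s/yr = 8.363e+07 m³/yr.
Steady-state CSTR mass balance: W = Q·C + k·V·C, so C = W/(Q + kV).
Q + kV = 8.363e+07 + 12·3.04e+07 = 4.484e+08 m³/yr.
C = 2830/4.484e+08 = 6.311e-06 kg/m³ = 0.006311 mg/L = 6.311 µg/L.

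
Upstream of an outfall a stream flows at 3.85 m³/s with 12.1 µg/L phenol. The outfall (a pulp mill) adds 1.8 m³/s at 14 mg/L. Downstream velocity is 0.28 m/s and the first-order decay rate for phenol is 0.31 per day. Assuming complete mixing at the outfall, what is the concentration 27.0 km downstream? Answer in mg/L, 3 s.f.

12.1 µg/L = 0.0121 mg/L.
After complete mixing, C₀ = (1.8·14 + 3.85·0.0121) / 5.65 = 4.468 mg/L.
Travel time t = 2.7e+04 m / 0.28 m/s = 9.643e+04 s = 1.116 d.
C = 4.468·exp(−0.31·1.116) = 4.468·0.7075 = 3.162 mg/L.

3.16 mg/L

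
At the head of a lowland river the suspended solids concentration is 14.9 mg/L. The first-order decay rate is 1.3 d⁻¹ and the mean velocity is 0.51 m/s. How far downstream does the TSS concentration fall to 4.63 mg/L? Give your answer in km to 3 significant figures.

From C = C₀·e^(−kt), t = ln(C₀/C)/k = ln(14.9/4.63)/1.3 = 1.169/1.3 = 0.8991 d.
Distance = v·t = 0.51 m/s × 7.768e+04 s = 3.962e+04 m = 39.62 km.

39.6 km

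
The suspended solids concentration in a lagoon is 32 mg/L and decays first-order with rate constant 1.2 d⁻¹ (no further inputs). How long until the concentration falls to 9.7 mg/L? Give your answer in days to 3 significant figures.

0.995 d

t = ln(C₀/C)/k = ln(32/9.7)/1.2 = 1.194/1.2 = 0.9947 d.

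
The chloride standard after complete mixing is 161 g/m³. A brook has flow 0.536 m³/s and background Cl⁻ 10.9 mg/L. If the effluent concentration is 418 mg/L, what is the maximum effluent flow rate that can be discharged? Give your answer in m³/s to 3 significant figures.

Mass balance at complete mixing: C_std·(Q_w + Q_r) = Q_w·C_e + Q_r·C_b.
Rearranging, Q_w = Q_r·(C_std − C_b)/(C_e − C_std) = 0.536·(161 − 10.9) / (418 − 161) = 0.313 m³/s.

0.313 m³/s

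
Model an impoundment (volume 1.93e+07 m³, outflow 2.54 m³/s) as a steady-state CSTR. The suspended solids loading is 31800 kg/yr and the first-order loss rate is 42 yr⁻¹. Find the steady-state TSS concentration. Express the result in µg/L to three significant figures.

Outflow Q = 2.54 m³/s × 3.156e+07 s/yr = 8.016e+07 m³/yr.
Steady-state CSTR mass balance: W = Q·C + k·V·C, so C = W/(Q + kV).
Q + kV = 8.016e+07 + 42·1.93e+07 = 8.908e+08 m³/yr.
C = 31800/8.908e+08 = 3.57e-05 kg/m³ = 0.0357 mg/L = 35.7 µg/L.

35.7 µg/L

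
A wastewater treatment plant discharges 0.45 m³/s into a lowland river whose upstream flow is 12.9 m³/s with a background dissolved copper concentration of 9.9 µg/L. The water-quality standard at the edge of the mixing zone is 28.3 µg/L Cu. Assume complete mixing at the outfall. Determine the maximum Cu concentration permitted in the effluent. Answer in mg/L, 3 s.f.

0.556 mg/L

9.9 µg/L = 0.0099 mg/L.
28.3 µg/L = 0.0283 mg/L.
Mass balance: 0.0283·13.35 = 0.45·Cₑ + 12.9·0.0099.
Cₑ = (0.3778 − 0.1277) / 0.45 = 0.5558 mg/L.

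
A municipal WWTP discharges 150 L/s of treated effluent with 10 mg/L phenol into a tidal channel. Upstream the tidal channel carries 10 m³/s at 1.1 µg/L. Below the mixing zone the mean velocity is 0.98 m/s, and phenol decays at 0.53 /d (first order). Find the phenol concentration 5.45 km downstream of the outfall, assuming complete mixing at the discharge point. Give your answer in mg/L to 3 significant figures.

150 L/s = 0.15 m³/s.
1.1 µg/L = 0.0011 mg/L.
After complete mixing, C₀ = (0.15·10 + 10·0.0011) / 10.15 = 0.1489 mg/L.
Travel time t = 5450 m / 0.98 m/s = 5561 s = 0.06437 d.
C = 0.1489·exp(−0.53·0.06437) = 0.1489·0.9665 = 0.1439 mg/L.

0.144 mg/L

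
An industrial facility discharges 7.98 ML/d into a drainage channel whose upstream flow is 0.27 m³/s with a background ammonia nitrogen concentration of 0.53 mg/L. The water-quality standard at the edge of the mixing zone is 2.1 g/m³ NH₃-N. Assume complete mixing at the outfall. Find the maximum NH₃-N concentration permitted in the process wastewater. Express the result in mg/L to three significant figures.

7.98 ML/d = 0.09236 m³/s.
Mass balance: 2.1·0.3624 = 0.09236·Cₑ + 0.27·0.53.
Cₑ = (0.761 − 0.1431) / 0.09236 = 6.69 mg/L.

6.69 mg/L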